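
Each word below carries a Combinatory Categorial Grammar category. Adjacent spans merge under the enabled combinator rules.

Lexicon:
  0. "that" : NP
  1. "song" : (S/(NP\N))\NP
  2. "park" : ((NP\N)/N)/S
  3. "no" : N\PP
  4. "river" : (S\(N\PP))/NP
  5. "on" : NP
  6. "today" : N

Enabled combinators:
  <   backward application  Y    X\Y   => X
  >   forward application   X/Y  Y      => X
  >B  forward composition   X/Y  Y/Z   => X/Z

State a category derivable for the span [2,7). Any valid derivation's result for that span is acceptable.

NP\N

[0,7] S   >
  [0,2] S/(NP\N)   <
    [0,1] "that" : NP
    [1,2] "song" : (S/(NP\N))\NP
  [2,7] NP\N   >
    [2,6] (NP\N)/N   >
      [2,3] "park" : ((NP\N)/N)/S
      [3,6] S   <
        [3,4] "no" : N\PP
        [4,6] S\(N\PP)   >
          [4,5] "river" : (S\(N\PP))/NP
          [5,6] "on" : NP
    [6,7] "today" : N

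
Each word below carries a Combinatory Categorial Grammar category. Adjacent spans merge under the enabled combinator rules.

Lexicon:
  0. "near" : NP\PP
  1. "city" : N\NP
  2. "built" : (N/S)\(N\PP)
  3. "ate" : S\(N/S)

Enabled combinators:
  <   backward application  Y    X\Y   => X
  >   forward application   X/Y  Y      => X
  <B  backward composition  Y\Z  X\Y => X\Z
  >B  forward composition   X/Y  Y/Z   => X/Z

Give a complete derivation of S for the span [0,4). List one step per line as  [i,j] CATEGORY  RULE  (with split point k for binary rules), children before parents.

[0,1] NP\PP  lex  "near"
[1,2] N\NP  lex  "city"
[0,2] N\PP  <B  k=1
[2,3] (N/S)\(N\PP)  lex  "built"
[0,3] N/S  <  k=2
[3,4] S\(N/S)  lex  "ate"
[0,4] S  <  k=3

[0,4] S   <
  [0,3] N/S   <
    [0,2] N\PP   <B
      [0,1] "near" : NP\PP
      [1,2] "city" : N\NP
    [2,3] "built" : (N/S)\(N\PP)
  [3,4] "ate" : S\(N/S)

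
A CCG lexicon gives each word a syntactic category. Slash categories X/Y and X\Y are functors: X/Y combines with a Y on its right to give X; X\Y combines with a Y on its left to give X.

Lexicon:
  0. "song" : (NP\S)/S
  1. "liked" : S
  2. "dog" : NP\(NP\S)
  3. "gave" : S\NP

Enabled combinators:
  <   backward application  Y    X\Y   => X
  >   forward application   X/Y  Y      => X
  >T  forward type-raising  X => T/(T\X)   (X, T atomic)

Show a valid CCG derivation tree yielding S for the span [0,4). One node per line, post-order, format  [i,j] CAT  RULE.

[0,1] (NP\S)/S  lex  "song"
[1,2] S  lex  "liked"
[0,2] NP\S  >  k=1
[2,3] NP\(NP\S)  lex  "dog"
[0,3] NP  <  k=2
[3,4] S\NP  lex  "gave"
[0,4] S  <  k=3

[0,4] S   <
  [0,3] NP   <
    [0,2] NP\S   >
      [0,1] "song" : (NP\S)/S
      [1,2] "liked" : S
    [2,3] "dog" : NP\(NP\S)
  [3,4] "gave" : S\NP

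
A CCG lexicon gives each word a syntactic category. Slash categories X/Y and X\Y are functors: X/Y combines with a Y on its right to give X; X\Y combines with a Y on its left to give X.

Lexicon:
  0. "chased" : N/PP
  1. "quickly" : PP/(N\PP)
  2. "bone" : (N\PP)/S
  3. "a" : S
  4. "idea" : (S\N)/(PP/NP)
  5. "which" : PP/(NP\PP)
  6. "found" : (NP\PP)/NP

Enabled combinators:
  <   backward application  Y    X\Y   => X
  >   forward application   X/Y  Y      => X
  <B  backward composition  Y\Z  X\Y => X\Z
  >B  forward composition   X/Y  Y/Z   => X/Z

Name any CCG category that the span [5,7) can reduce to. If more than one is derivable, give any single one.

[0,7] S   <
  [0,4] N   >
    [0,1] "chased" : N/PP
    [1,4] PP   >
      [1,3] PP/S   >B
        [1,2] "quickly" : PP/(N\PP)
        [2,3] "bone" : (N\PP)/S
      [3,4] "a" : S
  [4,7] S\N   >
    [4,5] "idea" : (S\N)/(PP/NP)
    [5,7] PP/NP   >B
      [5,6] "which" : PP/(NP\PP)
      [6,7] "found" : (NP\PP)/NP

PP/NP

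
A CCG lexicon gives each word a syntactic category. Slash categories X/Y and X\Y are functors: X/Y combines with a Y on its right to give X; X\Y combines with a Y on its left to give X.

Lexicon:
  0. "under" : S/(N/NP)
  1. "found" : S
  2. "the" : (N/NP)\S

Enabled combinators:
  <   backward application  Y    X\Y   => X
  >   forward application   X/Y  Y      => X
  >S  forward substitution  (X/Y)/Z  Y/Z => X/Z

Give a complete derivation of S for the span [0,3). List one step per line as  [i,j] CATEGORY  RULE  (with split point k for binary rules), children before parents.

[0,3] S   >
  [0,1] "under" : S/(N/NP)
  [1,3] N/NP   <
    [1,2] "found" : S
    [2,3] "the" : (N/NP)\S

[0,1] S/(N/NP)  lex  "under"
[1,2] S  lex  "found"
[2,3] (N/NP)\S  lex  "the"
[1,3] N/NP  <  k=2
[0,3] S  >  k=1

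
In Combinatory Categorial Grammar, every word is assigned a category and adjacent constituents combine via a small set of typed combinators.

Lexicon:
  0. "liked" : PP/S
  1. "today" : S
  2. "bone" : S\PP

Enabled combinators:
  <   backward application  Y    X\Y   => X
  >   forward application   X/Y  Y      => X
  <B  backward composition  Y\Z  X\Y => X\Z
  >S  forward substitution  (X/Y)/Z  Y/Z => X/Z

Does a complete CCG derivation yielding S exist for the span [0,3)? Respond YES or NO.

[0,3] S   <
  [0,2] PP   >
    [0,1] "liked" : PP/S
    [1,2] "today" : S
  [2,3] "bone" : S\PP

YES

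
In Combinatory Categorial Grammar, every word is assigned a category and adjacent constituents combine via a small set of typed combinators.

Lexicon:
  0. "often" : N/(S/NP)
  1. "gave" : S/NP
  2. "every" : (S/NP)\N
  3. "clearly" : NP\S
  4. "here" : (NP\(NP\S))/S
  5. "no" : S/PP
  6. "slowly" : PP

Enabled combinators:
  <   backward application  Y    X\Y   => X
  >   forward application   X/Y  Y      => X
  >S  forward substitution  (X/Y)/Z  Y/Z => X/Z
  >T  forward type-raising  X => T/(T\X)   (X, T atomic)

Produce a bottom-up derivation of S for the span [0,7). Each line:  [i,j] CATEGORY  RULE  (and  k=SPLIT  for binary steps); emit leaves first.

[0,1] N/(S/NP)  lex  "often"
[1,2] S/NP  lex  "gave"
[0,2] N  >  k=1
[2,3] (S/NP)\N  lex  "every"
[0,3] S/NP  <  k=2
[3,4] NP\S  lex  "clearly"
[4,5] (NP\(NP\S))/S  lex  "here"
[5,6] S/PP  lex  "no"
[6,7] PP  lex  "slowly"
[5,7] S  >  k=6
[4,7] NP\(NP\S)  >  k=5
[3,7] NP  <  k=4
[0,7] S  >  k=3

[0,7] S   >
  [0,3] S/NP   <
    [0,2] N   >
      [0,1] "often" : N/(S/NP)
      [1,2] "gave" : S/NP
    [2,3] "every" : (S/NP)\N
  [3,7] NP   <
    [3,4] "clearly" : NP\S
    [4,7] NP\(NP\S)   >
      [4,5] "here" : (NP\(NP\S))/S
      [5,7] S   >
        [5,6] "no" : S/PP
        [6,7] "slowly" : PP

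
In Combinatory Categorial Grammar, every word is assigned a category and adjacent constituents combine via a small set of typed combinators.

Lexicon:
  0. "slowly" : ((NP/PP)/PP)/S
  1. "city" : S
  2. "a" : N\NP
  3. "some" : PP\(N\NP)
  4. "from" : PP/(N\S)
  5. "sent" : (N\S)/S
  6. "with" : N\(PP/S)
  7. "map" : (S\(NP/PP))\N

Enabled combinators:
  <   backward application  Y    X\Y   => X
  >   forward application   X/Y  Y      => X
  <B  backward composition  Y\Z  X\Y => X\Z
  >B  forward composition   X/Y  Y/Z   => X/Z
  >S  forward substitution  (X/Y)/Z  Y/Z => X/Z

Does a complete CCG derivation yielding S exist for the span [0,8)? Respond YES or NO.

[0,8] S   <
  [0,4] NP/PP   >
    [0,2] (NP/PP)/PP   >
      [0,1] "slowly" : ((NP/PP)/PP)/S
      [1,2] "city" : S
    [2,4] PP   <
      [2,3] "a" : N\NP
      [3,4] "some" : PP\(N\NP)
  [4,8] S\(NP/PP)   <
    [4,7] N   <
      [4,6] PP/S   >B
        [4,5] "from" : PP/(N\S)
        [5,6] "sent" : (N\S)/S
      [6,7] "with" : N\(PP/S)
    [7,8] "map" : (S\(NP/PP))\N

YES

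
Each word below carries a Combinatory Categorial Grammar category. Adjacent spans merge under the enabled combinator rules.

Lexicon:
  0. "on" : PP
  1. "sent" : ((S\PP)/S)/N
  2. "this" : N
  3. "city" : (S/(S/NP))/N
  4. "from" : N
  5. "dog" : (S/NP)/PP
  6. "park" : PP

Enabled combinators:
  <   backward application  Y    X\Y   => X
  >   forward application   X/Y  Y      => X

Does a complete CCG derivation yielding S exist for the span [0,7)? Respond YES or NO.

YES

[0,7] S   <
  [0,1] "on" : PP
  [1,7] S\PP   >
    [1,3] (S\PP)/S   >
      [1,2] "sent" : ((S\PP)/S)/N
      [2,3] "this" : N
    [3,7] S   >
      [3,5] S/(S/NP)   >
        [3,4] "city" : (S/(S/NP))/N
        [4,5] "from" : N
      [5,7] S/NP   >
        [5,6] "dog" : (S/NP)/PP
        [6,7] "park" : PP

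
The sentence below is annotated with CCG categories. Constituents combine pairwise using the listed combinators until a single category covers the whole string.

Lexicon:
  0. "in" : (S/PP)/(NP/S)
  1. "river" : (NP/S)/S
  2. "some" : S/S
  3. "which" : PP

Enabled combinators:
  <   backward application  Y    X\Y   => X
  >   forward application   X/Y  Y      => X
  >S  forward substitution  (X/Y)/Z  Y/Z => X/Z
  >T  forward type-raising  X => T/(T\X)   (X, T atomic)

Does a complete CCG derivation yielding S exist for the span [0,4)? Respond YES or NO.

[0,4] S   >
  [0,3] S/PP   >
    [0,1] "in" : (S/PP)/(NP/S)
    [1,3] NP/S   >S
      [1,2] "river" : (NP/S)/S
      [2,3] "some" : S/S
  [3,4] "which" : PP

YES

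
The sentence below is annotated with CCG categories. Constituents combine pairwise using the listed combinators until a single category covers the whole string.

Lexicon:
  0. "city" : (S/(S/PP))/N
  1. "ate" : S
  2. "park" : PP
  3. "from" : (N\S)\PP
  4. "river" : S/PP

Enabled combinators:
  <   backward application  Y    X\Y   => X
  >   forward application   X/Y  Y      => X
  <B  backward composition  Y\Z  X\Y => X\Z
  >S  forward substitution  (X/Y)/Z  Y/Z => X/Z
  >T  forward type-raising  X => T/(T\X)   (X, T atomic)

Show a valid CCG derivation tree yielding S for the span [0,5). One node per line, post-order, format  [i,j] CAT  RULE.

[0,5] S   >
  [0,4] S/(S/PP)   >
    [0,1] "city" : (S/(S/PP))/N
    [1,4] N   >
      [1,2] N/(N\S)   >T
        [1,2] "ate" : S
      [2,4] N\S   <
        [2,3] "park" : PP
        [3,4] "from" : (N\S)\PP
  [4,5] "river" : S/PP

[0,1] (S/(S/PP))/N  lex  "city"
[1,2] S  lex  "ate"
[1,2] N/(N\S)  >T
[2,3] PP  lex  "park"
[3,4] (N\S)\PP  lex  "from"
[2,4] N\S  <  k=3
[1,4] N  >  k=2
[0,4] S/(S/PP)  >  k=1
[4,5] S/PP  lex  "river"
[0,5] S  >  k=4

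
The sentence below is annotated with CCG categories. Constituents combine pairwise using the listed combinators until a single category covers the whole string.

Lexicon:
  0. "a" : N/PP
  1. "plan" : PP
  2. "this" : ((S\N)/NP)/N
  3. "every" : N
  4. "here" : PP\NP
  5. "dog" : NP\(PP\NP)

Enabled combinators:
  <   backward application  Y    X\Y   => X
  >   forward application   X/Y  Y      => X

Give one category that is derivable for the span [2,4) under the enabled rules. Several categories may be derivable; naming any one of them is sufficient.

(S\N)/NP

[0,6] S   <
  [0,2] N   >
    [0,1] "a" : N/PP
    [1,2] "plan" : PP
  [2,6] S\N   >
    [2,4] (S\N)/NP   >
      [2,3] "this" : ((S\N)/NP)/N
      [3,4] "every" : N
    [4,6] NP   <
      [4,5] "here" : PP\NP
      [5,6] "dog" : NP\(PP\NP)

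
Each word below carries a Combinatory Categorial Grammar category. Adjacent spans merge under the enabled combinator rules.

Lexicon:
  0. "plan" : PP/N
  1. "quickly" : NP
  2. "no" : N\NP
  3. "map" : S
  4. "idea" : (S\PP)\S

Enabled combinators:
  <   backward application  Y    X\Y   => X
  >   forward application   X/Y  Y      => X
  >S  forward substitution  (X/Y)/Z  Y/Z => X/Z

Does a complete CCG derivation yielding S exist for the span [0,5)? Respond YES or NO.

YES

[0,5] S   <
  [0,3] PP   >
    [0,1] "plan" : PP/N
    [1,3] N   <
      [1,2] "quickly" : NP
      [2,3] "no" : N\NP
  [3,5] S\PP   <
    [3,4] "map" : S
    [4,5] "idea" : (S\PP)\S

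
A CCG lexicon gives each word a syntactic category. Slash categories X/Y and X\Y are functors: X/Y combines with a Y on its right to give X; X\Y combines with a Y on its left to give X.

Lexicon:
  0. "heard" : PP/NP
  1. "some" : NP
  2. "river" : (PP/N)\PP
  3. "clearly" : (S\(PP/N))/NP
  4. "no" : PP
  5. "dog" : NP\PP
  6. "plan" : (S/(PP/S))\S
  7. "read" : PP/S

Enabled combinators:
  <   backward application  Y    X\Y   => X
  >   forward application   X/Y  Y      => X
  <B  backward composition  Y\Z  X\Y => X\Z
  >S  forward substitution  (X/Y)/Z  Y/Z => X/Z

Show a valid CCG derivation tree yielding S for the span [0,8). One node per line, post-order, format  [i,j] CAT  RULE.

[0,8] S   >
  [0,7] S/(PP/S)   <
    [0,6] S   <
      [0,3] PP/N   <
        [0,2] PP   >
          [0,1] "heard" : PP/NP
          [1,2] "some" : NP
        [2,3] "river" : (PP/N)\PP
      [3,6] S\(PP/N)   >
        [3,4] "clearly" : (S\(PP/N))/NP
        [4,6] NP   <
          [4,5] "no" : PP
          [5,6] "dog" : NP\PP
    [6,7] "plan" : (S/(PP/S))\S
  [7,8] "read" : PP/S

[0,1] PP/NP  lex  "heard"
[1,2] NP  lex  "some"
[0,2] PP  >  k=1
[2,3] (PP/N)\PP  lex  "river"
[0,3] PP/N  <  k=2
[3,4] (S\(PP/N))/NP  lex  "clearly"
[4,5] PP  lex  "no"
[5,6] NP\PP  lex  "dog"
[4,6] NP  <  k=5
[3,6] S\(PP/N)  >  k=4
[0,6] S  <  k=3
[6,7] (S/(PP/S))\S  lex  "plan"
[0,7] S/(PP/S)  <  k=6
[7,8] PP/S  lex  "read"
[0,8] S  >  k=7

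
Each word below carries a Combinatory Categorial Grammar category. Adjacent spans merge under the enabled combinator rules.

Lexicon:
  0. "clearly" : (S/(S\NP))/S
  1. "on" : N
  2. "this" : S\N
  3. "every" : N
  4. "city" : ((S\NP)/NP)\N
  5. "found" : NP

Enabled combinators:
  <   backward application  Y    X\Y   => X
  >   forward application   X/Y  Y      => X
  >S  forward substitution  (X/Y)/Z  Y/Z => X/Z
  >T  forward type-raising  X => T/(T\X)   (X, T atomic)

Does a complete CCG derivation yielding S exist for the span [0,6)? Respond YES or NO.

YES

[0,6] S   >
  [0,3] S/(S\NP)   >
    [0,1] "clearly" : (S/(S\NP))/S
    [1,3] S   <
      [1,2] "on" : N
      [2,3] "this" : S\N
  [3,6] S\NP   >
    [3,5] (S\NP)/NP   <
      [3,4] "every" : N
      [4,5] "city" : ((S\NP)/NP)\N
    [5,6] "found" : NP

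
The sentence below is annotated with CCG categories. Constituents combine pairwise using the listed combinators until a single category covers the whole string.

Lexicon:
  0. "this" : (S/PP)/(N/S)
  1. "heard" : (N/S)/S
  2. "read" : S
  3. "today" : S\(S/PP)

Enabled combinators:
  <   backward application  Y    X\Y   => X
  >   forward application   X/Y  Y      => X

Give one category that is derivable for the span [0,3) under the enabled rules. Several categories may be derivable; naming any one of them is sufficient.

[0,4] S   <
  [0,3] S/PP   >
    [0,1] "this" : (S/PP)/(N/S)
    [1,3] N/S   >
      [1,2] "heard" : (N/S)/S
      [2,3] "read" : S
  [3,4] "today" : S\(S/PP)

S/PP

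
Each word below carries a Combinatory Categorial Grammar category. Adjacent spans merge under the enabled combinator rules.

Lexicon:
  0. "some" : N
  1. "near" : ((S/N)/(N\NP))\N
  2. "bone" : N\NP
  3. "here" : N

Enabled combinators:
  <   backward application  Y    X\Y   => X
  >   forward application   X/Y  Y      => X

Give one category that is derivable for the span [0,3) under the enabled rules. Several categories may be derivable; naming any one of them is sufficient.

[0,4] S   >
  [0,3] S/N   >
    [0,2] (S/N)/(N\NP)   <
      [0,1] "some" : N
      [1,2] "near" : ((S/N)/(N\NP))\N
    [2,3] "bone" : N\NP
  [3,4] "here" : N

S/N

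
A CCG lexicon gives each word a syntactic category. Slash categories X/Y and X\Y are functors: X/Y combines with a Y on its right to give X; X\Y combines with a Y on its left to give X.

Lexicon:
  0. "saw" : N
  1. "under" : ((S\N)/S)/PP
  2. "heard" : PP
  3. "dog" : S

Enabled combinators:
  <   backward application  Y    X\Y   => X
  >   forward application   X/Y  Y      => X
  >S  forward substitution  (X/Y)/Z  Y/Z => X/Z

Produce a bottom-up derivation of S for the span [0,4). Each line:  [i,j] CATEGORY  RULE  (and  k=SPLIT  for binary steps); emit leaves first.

[0,1] N  lex  "saw"
[1,2] ((S\N)/S)/PP  lex  "under"
[2,3] PP  lex  "heard"
[1,3] (S\N)/S  >  k=2
[3,4] S  lex  "dog"
[1,4] S\N  >  k=3
[0,4] S  <  k=1

[0,4] S   <
  [0,1] "saw" : N
  [1,4] S\N   >
    [1,3] (S\N)/S   >
      [1,2] "under" : ((S\N)/S)/PP
      [2,3] "heard" : PP
    [3,4] "dog" : S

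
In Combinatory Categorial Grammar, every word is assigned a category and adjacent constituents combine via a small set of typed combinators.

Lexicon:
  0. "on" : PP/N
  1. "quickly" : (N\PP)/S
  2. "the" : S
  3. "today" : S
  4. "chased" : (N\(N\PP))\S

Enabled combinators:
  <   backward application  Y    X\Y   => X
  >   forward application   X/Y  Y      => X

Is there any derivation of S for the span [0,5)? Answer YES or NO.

NO

PP/N (N\PP)/S S S (N\(N\PP))\S
CKY chart[0,5] = {PP}; S ∉ chart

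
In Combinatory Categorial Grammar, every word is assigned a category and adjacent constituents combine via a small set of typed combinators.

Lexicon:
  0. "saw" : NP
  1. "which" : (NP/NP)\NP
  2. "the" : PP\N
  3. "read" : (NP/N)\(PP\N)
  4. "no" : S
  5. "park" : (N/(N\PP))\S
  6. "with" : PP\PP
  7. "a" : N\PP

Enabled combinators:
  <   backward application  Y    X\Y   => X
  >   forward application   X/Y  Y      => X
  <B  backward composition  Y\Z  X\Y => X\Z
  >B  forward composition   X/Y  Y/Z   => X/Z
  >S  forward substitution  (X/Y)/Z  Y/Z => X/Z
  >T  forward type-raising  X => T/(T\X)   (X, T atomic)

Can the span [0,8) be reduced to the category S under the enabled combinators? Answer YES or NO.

NO

NP (NP/NP)\NP PP\N (NP/N)\(PP\N) S (N/(N\PP))\S PP\PP N\PP
CKY chart[0,8] = {N/(N\NP), NP, NP/(NP\NP), NP/(N\N), PP/(PP\NP), S/(S\NP)}; S ∉ chart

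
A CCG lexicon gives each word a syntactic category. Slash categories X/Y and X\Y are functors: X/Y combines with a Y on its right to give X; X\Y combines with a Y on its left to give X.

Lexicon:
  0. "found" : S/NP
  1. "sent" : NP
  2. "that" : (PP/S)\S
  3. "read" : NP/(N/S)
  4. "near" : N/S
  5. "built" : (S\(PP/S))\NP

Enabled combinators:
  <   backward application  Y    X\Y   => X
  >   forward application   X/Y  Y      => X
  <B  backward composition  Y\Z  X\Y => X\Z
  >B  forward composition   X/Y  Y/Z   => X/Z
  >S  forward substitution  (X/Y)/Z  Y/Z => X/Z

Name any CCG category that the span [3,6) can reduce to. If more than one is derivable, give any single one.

S\(PP/S)

[0,6] S   <
  [0,3] PP/S   <
    [0,2] S   >
      [0,1] "found" : S/NP
      [1,2] "sent" : NP
    [2,3] "that" : (PP/S)\S
  [3,6] S\(PP/S)   <
    [3,5] NP   >
      [3,4] "read" : NP/(N/S)
      [4,5] "near" : N/S
    [5,6] "built" : (S\(PP/S))\NP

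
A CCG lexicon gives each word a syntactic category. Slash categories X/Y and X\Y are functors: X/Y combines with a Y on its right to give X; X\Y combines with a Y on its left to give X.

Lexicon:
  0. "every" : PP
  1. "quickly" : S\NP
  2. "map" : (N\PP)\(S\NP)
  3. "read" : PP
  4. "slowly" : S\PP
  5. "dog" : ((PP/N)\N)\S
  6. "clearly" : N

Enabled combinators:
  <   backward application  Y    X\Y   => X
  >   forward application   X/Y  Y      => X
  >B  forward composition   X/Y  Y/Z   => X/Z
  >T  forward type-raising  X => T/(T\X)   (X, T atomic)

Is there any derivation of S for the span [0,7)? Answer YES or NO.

NO

PP S\NP (N\PP)\(S\NP) PP S\PP ((PP/N)\N)\S N
CKY chart[0,7] = {N/(N\PP), NP/(NP\PP), PP, PP/(N\N), PP/(PP\PP), S/(S\PP)}; S ∉ chart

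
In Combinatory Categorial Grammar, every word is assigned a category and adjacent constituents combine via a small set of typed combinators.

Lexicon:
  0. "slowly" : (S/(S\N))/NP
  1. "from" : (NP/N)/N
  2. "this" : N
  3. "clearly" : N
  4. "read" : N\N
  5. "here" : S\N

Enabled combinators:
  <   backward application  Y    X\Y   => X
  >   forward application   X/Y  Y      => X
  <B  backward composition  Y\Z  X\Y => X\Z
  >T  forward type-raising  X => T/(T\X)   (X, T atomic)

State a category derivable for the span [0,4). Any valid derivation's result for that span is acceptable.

[0,6] S   >
  [0,4] S/(S\N)   >
    [0,1] "slowly" : (S/(S\N))/NP
    [1,4] NP   >
      [1,3] NP/N   >
        [1,2] "from" : (NP/N)/N
        [2,3] "this" : N
      [3,4] "clearly" : N
  [4,6] S\N   <B
    [4,5] "read" : N\N
    [5,6] "here" : S\N

S/(S\N)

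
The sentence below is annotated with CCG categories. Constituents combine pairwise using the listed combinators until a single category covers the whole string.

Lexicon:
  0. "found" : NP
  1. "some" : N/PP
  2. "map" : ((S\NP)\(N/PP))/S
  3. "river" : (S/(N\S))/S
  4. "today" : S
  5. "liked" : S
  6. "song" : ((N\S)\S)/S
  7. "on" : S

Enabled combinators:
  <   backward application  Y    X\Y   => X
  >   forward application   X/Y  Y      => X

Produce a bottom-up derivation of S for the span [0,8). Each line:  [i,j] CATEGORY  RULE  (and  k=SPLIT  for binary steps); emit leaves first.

[0,1] NP  lex  "found"
[1,2] N/PP  lex  "some"
[2,3] ((S\NP)\(N/PP))/S  lex  "map"
[3,4] (S/(N\S))/S  lex  "river"
[4,5] S  lex  "today"
[3,5] S/(N\S)  >  k=4
[5,6] S  lex  "liked"
[6,7] ((N\S)\S)/S  lex  "song"
[7,8] S  lex  "on"
[6,8] (N\S)\S  >  k=7
[5,8] N\S  <  k=6
[3,8] S  >  k=5
[2,8] (S\NP)\(N/PP)  >  k=3
[1,8] S\NP  <  k=2
[0,8] S  <  k=1

[0,8] S   <
  [0,1] "found" : NP
  [1,8] S\NP   <
    [1,2] "some" : N/PP
    [2,8] (S\NP)\(N/PP)   >
      [2,3] "map" : ((S\NP)\(N/PP))/S
      [3,8] S   >
        [3,5] S/(N\S)   >
          [3,4] "river" : (S/(N\S))/S
          [4,5] "today" : S
        [5,8] N\S   <
          [5,6] "liked" : S
          [6,8] (N\S)\S   >
            [6,7] "song" : ((N\S)\S)/S
            [7,8] "on" : S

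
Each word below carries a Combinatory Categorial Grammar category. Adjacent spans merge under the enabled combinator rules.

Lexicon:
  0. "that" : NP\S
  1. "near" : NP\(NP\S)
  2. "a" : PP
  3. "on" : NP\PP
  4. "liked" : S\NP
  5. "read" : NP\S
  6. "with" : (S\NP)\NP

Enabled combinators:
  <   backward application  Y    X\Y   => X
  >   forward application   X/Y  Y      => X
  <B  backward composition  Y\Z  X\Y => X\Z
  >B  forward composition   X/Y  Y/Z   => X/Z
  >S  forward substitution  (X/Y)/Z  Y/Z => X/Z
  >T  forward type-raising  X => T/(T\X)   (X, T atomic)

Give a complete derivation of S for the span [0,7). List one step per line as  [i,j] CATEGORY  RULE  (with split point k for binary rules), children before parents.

[0,1] NP\S  lex  "that"
[1,2] NP\(NP\S)  lex  "near"
[0,2] NP  <  k=1
[2,3] PP  lex  "a"
[2,3] NP/(NP\PP)  >T
[3,4] NP\PP  lex  "on"
[4,5] S\NP  lex  "liked"
[5,6] NP\S  lex  "read"
[4,6] NP\NP  <B  k=5
[3,6] NP\PP  <B  k=4
[2,6] NP  >  k=3
[6,7] (S\NP)\NP  lex  "with"
[2,7] S\NP  <  k=6
[0,7] S  <  k=2

[0,7] S   <
  [0,2] NP   <
    [0,1] "that" : NP\S
    [1,2] "near" : NP\(NP\S)
  [2,7] S\NP   <
    [2,6] NP   >
      [2,3] NP/(NP\PP)   >T
        [2,3] "a" : PP
      [3,6] NP\PP   <B
        [3,4] "on" : NP\PP
        [4,6] NP\NP   <B
          [4,5] "liked" : S\NP
          [5,6] "read" : NP\S
    [6,7] "with" : (S\NP)\NP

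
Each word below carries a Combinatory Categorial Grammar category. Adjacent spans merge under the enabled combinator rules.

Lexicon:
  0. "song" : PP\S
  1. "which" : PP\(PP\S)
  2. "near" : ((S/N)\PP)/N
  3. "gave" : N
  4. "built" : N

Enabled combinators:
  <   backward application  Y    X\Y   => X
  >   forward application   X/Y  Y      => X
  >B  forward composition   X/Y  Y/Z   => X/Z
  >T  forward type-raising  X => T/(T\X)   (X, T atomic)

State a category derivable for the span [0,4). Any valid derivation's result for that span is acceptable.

S/N

[0,5] S   >
  [0,4] S/N   <
    [0,2] PP   <
      [0,1] "song" : PP\S
      [1,2] "which" : PP\(PP\S)
    [2,4] (S/N)\PP   >
      [2,3] "near" : ((S/N)\PP)/N
      [3,4] "gave" : N
  [4,5] "built" : N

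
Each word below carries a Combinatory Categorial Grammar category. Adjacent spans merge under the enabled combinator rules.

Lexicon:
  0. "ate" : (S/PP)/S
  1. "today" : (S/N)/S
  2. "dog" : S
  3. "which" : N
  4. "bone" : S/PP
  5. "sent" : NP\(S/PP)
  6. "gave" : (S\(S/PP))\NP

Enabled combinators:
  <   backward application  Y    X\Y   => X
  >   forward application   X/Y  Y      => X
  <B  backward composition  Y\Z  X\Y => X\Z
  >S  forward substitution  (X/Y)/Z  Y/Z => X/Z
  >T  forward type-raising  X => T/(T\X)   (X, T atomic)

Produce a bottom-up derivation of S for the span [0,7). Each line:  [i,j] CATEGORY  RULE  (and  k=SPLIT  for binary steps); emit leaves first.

[0,1] (S/PP)/S  lex  "ate"
[1,2] (S/N)/S  lex  "today"
[2,3] S  lex  "dog"
[1,3] S/N  >  k=2
[3,4] N  lex  "which"
[1,4] S  >  k=3
[0,4] S/PP  >  k=1
[4,5] S/PP  lex  "bone"
[5,6] NP\(S/PP)  lex  "sent"
[4,6] NP  <  k=5
[6,7] (S\(S/PP))\NP  lex  "gave"
[4,7] S\(S/PP)  <  k=6
[0,7] S  <  k=4

[0,7] S   <
  [0,4] S/PP   >
    [0,1] "ate" : (S/PP)/S
    [1,4] S   >
      [1,3] S/N   >
        [1,2] "today" : (S/N)/S
        [2,3] "dog" : S
      [3,4] "which" : N
  [4,7] S\(S/PP)   <
    [4,6] NP   <
      [4,5] "bone" : S/PP
      [5,6] "sent" : NP\(S/PP)
    [6,7] "gave" : (S\(S/PP))\NP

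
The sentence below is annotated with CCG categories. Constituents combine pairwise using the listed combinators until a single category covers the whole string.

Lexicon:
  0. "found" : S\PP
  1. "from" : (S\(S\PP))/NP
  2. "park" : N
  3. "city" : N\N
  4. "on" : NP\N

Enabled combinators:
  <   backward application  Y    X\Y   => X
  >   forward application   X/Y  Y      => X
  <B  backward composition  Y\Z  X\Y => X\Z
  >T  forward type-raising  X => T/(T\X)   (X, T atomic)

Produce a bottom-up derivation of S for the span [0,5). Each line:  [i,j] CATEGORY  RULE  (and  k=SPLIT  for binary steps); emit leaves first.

[0,5] S   <
  [0,1] "found" : S\PP
  [1,5] S\(S\PP)   >
    [1,2] "from" : (S\(S\PP))/NP
    [2,5] NP   <
      [2,3] "park" : N
      [3,5] NP\N   <B
        [3,4] "city" : N\N
        [4,5] "on" : NP\N

[0,1] S\PP  lex  "found"
[1,2] (S\(S\PP))/NP  lex  "from"
[2,3] N  lex  "park"
[3,4] N\N  lex  "city"
[4,5] NP\N  lex  "on"
[3,5] NP\N  <B  k=4
[2,5] NP  <  k=3
[1,5] S\(S\PP)  >  k=2
[0,5] S  <  k=1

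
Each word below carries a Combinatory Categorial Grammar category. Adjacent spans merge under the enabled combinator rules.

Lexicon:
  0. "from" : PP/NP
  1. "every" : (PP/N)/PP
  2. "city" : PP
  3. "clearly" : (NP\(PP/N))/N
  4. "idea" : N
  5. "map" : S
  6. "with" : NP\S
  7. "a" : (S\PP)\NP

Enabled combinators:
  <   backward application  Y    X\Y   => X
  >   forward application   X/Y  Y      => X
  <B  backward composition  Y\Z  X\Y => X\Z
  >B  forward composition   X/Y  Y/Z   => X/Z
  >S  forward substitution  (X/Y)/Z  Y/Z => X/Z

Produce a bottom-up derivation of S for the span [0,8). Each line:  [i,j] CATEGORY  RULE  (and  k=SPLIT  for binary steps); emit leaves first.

[0,8] S   <
  [0,5] PP   >
    [0,1] "from" : PP/NP
    [1,5] NP   <
      [1,3] PP/N   >
        [1,2] "every" : (PP/N)/PP
        [2,3] "city" : PP
      [3,5] NP\(PP/N)   >
        [3,4] "clearly" : (NP\(PP/N))/N
        [4,5] "idea" : N
  [5,8] S\PP   <
    [5,7] NP   <
      [5,6] "map" : S
      [6,7] "with" : NP\S
    [7,8] "a" : (S\PP)\NP

[0,1] PP/NP  lex  "from"
[1,2] (PP/N)/PP  lex  "every"
[2,3] PP  lex  "city"
[1,3] PP/N  >  k=2
[3,4] (NP\(PP/N))/N  lex  "clearly"
[4,5] N  lex  "idea"
[3,5] NP\(PP/N)  >  k=4
[1,5] NP  <  k=3
[0,5] PP  >  k=1
[5,6] S  lex  "map"
[6,7] NP\S  lex  "with"
[5,7] NP  <  k=6
[7,8] (S\PP)\NP  lex  "a"
[5,8] S\PP  <  k=7
[0,8] S  <  k=5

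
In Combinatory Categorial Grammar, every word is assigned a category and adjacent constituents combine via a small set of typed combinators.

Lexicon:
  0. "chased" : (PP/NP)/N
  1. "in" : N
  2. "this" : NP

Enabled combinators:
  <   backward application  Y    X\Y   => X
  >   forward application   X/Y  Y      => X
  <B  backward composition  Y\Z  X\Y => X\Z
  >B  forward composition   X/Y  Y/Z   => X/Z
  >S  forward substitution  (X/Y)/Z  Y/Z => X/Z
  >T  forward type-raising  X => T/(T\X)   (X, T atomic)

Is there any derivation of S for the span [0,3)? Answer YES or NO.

NO

(PP/NP)/N N NP
CKY chart[0,3] = {N/(N\PP), NP/(NP\PP), PP, PP/(NP\NP), PP/(PP\PP), S/(S\PP)}; S ∉ chart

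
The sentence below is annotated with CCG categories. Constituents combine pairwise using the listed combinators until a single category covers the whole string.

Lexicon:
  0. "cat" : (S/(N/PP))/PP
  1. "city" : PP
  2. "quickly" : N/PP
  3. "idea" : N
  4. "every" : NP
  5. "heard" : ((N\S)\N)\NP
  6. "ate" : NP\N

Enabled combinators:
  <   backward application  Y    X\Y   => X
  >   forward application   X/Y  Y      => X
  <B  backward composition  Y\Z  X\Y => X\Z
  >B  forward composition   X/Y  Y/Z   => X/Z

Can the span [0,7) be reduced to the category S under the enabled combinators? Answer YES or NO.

(S/(N/PP))/PP PP N/PP N NP ((N\S)\N)\NP NP\N
CKY chart[0,7] = {NP}; S ∉ chart

NO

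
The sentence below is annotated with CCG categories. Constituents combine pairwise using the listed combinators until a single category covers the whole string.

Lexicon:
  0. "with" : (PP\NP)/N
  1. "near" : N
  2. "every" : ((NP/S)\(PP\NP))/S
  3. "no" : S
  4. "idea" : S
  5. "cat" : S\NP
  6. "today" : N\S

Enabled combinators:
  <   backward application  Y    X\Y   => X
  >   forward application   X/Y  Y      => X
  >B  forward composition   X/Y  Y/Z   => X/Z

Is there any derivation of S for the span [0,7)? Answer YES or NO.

NO

(PP\NP)/N N ((NP/S)\(PP\NP))/S S S S\NP N\S
CKY chart[0,7] = {N}; S ∉ chart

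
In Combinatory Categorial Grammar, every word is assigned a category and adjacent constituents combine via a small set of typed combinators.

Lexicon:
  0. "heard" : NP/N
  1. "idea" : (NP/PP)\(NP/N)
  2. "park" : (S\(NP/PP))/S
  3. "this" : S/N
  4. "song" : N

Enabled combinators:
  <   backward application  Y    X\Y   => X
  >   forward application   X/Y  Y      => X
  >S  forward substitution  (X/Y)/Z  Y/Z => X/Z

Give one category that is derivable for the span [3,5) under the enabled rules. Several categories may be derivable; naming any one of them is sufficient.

[0,5] S   <
  [0,2] NP/PP   <
    [0,1] "heard" : NP/N
    [1,2] "idea" : (NP/PP)\(NP/N)
  [2,5] S\(NP/PP)   >
    [2,3] "park" : (S\(NP/PP))/S
    [3,5] S   >
      [3,4] "this" : S/N
      [4,5] "song" : N

S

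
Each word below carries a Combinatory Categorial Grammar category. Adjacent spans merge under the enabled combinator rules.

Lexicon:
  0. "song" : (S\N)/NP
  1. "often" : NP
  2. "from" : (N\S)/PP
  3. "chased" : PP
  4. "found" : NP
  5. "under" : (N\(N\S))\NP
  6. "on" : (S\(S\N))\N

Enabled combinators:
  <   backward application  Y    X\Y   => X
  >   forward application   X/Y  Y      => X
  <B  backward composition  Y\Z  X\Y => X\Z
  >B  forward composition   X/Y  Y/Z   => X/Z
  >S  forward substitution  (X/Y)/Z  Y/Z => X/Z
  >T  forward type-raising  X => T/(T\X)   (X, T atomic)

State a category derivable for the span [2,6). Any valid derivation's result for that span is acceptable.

[0,7] S   <
  [0,2] S\N   >
    [0,1] "song" : (S\N)/NP
    [1,2] "often" : NP
  [2,7] S\(S\N)   <
    [2,6] N   <
      [2,4] N\S   >
        [2,3] "from" : (N\S)/PP
        [3,4] "chased" : PP
      [4,6] N\(N\S)   <
        [4,5] "found" : NP
        [5,6] "under" : (N\(N\S))\NP
    [6,7] "on" : (S\(S\N))\N

N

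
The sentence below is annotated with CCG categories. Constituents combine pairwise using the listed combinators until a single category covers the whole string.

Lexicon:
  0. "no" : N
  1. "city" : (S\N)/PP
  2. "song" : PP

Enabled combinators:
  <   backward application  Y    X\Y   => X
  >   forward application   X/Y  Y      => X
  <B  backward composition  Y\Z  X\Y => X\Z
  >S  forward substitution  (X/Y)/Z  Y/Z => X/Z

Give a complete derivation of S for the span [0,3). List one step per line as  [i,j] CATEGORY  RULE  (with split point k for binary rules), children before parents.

[0,3] S   <
  [0,1] "no" : N
  [1,3] S\N   >
    [1,2] "city" : (S\N)/PP
    [2,3] "song" : PP

[0,1] N  lex  "no"
[1,2] (S\N)/PP  lex  "city"
[2,3] PP  lex  "song"
[1,3] S\N  >  k=2
[0,3] S  <  k=1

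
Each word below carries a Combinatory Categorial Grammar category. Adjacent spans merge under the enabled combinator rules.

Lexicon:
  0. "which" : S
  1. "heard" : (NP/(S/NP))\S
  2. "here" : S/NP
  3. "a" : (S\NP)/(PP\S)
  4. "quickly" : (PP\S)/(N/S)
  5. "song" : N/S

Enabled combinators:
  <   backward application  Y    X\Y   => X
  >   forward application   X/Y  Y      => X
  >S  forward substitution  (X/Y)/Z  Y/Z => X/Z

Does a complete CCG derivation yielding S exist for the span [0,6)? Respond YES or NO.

[0,6] S   <
  [0,3] NP   >
    [0,2] NP/(S/NP)   <
      [0,1] "which" : S
      [1,2] "heard" : (NP/(S/NP))\S
    [2,3] "here" : S/NP
  [3,6] S\NP   >
    [3,4] "a" : (S\NP)/(PP\S)
    [4,6] PP\S   >
      [4,5] "quickly" : (PP\S)/(N/S)
      [5,6] "song" : N/S

YES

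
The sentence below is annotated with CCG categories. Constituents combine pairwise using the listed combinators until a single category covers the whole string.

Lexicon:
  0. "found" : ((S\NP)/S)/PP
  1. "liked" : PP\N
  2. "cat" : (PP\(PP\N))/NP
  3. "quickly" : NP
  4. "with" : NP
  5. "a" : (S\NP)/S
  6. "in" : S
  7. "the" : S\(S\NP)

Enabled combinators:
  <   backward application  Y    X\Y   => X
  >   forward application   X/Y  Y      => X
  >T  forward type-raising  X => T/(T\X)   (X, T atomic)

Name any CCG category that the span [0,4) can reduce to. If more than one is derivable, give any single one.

[0,8] S   <
  [0,7] S\NP   >
    [0,4] (S\NP)/S   >
      [0,1] "found" : ((S\NP)/S)/PP
      [1,4] PP   <
        [1,2] "liked" : PP\N
        [2,4] PP\(PP\N)   >
          [2,3] "cat" : (PP\(PP\N))/NP
          [3,4] "quickly" : NP
    [4,7] S   >
      [4,5] S/(S\NP)   >T
        [4,5] "with" : NP
      [5,7] S\NP   >
        [5,6] "a" : (S\NP)/S
        [6,7] "in" : S
  [7,8] "the" : S\(S\NP)

(S\NP)/S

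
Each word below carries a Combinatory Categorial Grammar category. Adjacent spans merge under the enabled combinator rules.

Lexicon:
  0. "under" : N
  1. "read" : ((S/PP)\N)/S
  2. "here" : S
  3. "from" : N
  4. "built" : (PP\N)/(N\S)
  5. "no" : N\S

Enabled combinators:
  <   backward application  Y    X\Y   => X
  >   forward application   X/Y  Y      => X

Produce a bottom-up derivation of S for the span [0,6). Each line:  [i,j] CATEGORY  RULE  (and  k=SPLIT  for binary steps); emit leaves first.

[0,6] S   >
  [0,3] S/PP   <
    [0,1] "under" : N
    [1,3] (S/PP)\N   >
      [1,2] "read" : ((S/PP)\N)/S
      [2,3] "here" : S
  [3,6] PP   <
    [3,4] "from" : N
    [4,6] PP\N   >
      [4,5] "built" : (PP\N)/(N\S)
      [5,6] "no" : N\S

[0,1] N  lex  "under"
[1,2] ((S/PP)\N)/S  lex  "read"
[2,3] S  lex  "here"
[1,3] (S/PP)\N  >  k=2
[0,3] S/PP  <  k=1
[3,4] N  lex  "from"
[4,5] (PP\N)/(N\S)  lex  "built"
[5,6] N\S  lex  "no"
[4,6] PP\N  >  k=5
[3,6] PP  <  k=4
[0,6] S  >  k=3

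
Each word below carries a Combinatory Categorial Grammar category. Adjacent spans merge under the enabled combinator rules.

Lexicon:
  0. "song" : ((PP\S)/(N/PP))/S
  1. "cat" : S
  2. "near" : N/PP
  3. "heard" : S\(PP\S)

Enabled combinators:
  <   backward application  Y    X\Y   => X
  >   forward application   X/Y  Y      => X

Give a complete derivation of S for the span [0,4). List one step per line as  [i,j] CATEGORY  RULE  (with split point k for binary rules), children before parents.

[0,4] S   <
  [0,3] PP\S   >
    [0,2] (PP\S)/(N/PP)   >
      [0,1] "song" : ((PP\S)/(N/PP))/S
      [1,2] "cat" : S
    [2,3] "near" : N/PP
  [3,4] "heard" : S\(PP\S)

[0,1] ((PP\S)/(N/PP))/S  lex  "song"
[1,2] S  lex  "cat"
[0,2] (PP\S)/(N/PP)  >  k=1
[2,3] N/PP  lex  "near"
[0,3] PP\S  >  k=2
[3,4] S\(PP\S)  lex  "heard"
[0,4] S  <  k=3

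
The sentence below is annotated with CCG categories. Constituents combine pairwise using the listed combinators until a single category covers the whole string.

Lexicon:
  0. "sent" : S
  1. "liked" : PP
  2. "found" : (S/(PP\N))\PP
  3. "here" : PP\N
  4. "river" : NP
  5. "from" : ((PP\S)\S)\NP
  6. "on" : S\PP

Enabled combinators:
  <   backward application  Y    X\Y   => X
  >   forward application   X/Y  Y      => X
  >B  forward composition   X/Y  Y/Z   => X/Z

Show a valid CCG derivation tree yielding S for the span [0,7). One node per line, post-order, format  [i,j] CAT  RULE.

[0,1] S  lex  "sent"
[1,2] PP  lex  "liked"
[2,3] (S/(PP\N))\PP  lex  "found"
[1,3] S/(PP\N)  <  k=2
[3,4] PP\N  lex  "here"
[1,4] S  >  k=3
[4,5] NP  lex  "river"
[5,6] ((PP\S)\S)\NP  lex  "from"
[4,6] (PP\S)\S  <  k=5
[1,6] PP\S  <  k=4
[0,6] PP  <  k=1
[6,7] S\PP  lex  "on"
[0,7] S  <  k=6

[0,7] S   <
  [0,6] PP   <
    [0,1] "sent" : S
    [1,6] PP\S   <
      [1,4] S   >
        [1,3] S/(PP\N)   <
          [1,2] "liked" : PP
          [2,3] "found" : (S/(PP\N))\PP
        [3,4] "here" : PP\N
      [4,6] (PP\S)\S   <
        [4,5] "river" : NP
        [5,6] "from" : ((PP\S)\S)\NP
  [6,7] "on" : S\PP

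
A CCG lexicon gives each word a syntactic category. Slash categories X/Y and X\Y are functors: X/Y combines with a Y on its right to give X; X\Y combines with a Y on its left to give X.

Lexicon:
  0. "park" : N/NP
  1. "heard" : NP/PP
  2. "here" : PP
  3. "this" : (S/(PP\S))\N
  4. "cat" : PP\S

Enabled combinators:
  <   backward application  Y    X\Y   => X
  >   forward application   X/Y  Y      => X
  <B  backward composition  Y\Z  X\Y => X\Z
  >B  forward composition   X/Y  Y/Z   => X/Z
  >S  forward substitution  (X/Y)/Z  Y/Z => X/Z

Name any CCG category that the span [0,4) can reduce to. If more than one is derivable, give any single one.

[0,5] S   >
  [0,4] S/(PP\S)   <
    [0,3] N   >
      [0,1] "park" : N/NP
      [1,3] NP   >
        [1,2] "heard" : NP/PP
        [2,3] "here" : PP
    [3,4] "this" : (S/(PP\S))\N
  [4,5] "cat" : PP\S

S/(PP\S)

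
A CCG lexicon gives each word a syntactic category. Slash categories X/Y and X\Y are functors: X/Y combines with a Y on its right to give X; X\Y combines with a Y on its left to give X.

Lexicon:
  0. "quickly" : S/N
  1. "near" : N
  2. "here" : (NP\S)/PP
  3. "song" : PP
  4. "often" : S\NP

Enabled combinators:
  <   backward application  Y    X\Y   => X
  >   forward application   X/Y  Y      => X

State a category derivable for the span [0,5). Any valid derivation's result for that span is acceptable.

S

[0,5] S   <
  [0,4] NP   <
    [0,2] S   >
      [0,1] "quickly" : S/N
      [1,2] "near" : N
    [2,4] NP\S   >
      [2,3] "here" : (NP\S)/PP
      [3,4] "song" : PP
  [4,5] "often" : S\NP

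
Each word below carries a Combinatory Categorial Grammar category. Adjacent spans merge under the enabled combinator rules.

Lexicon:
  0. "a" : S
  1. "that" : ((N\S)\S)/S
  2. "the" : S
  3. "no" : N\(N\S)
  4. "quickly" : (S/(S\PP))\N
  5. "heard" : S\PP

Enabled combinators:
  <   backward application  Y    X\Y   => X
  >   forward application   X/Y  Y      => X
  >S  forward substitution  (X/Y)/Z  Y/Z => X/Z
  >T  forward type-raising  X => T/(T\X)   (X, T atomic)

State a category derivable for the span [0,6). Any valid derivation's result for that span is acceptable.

S

[0,6] S   >
  [0,5] S/(S\PP)   <
    [0,4] N   <
      [0,3] N\S   <
        [0,1] "a" : S
        [1,3] (N\S)\S   >
          [1,2] "that" : ((N\S)\S)/S
          [2,3] "the" : S
      [3,4] "no" : N\(N\S)
    [4,5] "quickly" : (S/(S\PP))\N
  [5,6] "heard" : S\PP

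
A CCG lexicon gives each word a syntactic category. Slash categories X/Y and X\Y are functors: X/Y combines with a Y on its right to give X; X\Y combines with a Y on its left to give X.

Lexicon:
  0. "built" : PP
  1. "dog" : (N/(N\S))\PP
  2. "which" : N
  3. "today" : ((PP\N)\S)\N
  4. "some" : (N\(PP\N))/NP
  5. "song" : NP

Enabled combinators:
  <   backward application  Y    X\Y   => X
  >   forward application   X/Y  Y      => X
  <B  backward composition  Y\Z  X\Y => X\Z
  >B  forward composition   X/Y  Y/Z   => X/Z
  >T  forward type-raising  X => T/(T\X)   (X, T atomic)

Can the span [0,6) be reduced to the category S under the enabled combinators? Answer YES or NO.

NO

PP (N/(N\S))\PP N ((PP\N)\S)\N (N\(PP\N))/NP NP
CKY chart[0,6] = {N, N/(N\N), NP/(NP\N), PP/(PP\N), S/(S\N)}; S ∉ chart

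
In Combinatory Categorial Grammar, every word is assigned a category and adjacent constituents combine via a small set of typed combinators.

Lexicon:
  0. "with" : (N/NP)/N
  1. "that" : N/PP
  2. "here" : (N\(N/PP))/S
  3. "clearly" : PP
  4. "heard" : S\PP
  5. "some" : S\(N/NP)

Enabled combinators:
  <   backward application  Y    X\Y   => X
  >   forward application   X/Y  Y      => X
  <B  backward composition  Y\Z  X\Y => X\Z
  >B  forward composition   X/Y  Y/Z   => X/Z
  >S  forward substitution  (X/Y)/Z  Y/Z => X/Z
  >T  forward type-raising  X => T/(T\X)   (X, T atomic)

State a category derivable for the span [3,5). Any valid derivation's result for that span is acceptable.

[0,6] S   <
  [0,5] N/NP   >
    [0,1] "with" : (N/NP)/N
    [1,5] N   <
      [1,2] "that" : N/PP
      [2,5] N\(N/PP)   >
        [2,3] "here" : (N\(N/PP))/S
        [3,5] S   <
          [3,4] "clearly" : PP
          [4,5] "heard" : S\PP
  [5,6] "some" : S\(N/NP)

S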